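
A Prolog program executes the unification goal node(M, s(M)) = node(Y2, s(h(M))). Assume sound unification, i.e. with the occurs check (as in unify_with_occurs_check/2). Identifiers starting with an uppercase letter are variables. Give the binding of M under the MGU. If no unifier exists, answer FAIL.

Decompose node/2: M = Y2,  s(M) = s(h(M)).
Bind M := Y2; substituting into the remaining equation gives: s(Y2) = s(h(Y2)).
Decompose s/1: Y2 = h(Y2).
Occurs check fails: Y2 occurs in h(Y2); the equation Y2 = h(Y2) has no finite solution.

FAIL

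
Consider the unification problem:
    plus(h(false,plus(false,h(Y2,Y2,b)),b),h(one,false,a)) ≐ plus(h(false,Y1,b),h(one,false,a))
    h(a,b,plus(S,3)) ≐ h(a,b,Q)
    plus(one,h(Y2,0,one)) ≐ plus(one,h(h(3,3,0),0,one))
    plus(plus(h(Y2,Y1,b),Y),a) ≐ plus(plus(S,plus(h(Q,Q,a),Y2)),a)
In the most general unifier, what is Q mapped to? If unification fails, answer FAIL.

plus(h(h(3,3,0),plus(false,h(h(3,3,0),h(3,3,0),b)),b),3)

Decompose plus/2: h(false,plus(false,h(Y2,Y2,b)),b) ≐ h(false,Y1,b),  h(one,false,a) ≐ h(one,false,a).
Decompose h/3: false ≐ false,  plus(false,h(Y2,Y2,b)) ≐ Y1,  b ≐ b.
Delete trivial equation false ≐ false.
Bind Y1 := plus(false,h(Y2,Y2,b)); substituting into the one remaining equation that mentions Y1 gives: plus(plus(h(Y2,plus(false,h(Y2,Y2,b)),b),Y),a) ≐ plus(plus(S,plus(h(Q,Q,a),Y2)),a).
Delete trivial equation b ≐ b.
Delete trivial equation h(one,false,a) ≐ h(one,false,a).
Decompose h/3: a ≐ a,  b ≐ b,  plus(S,3) ≐ Q.
Delete trivial equation a ≐ a.
Delete trivial equation b ≐ b.
Bind Q := plus(S,3); substituting into the one remaining equation that mentions Q gives: plus(plus(h(Y2,plus(false,h(Y2,Y2,b)),b),Y),a) ≐ plus(plus(S,plus(h(plus(S,3),plus(S,3),a),Y2)),a).
Decompose plus/2: one ≐ one,  h(Y2,0,one) ≐ h(h(3,3,0),0,one).
Delete trivial equation one ≐ one.
Decompose h/3: Y2 ≐ h(3,3,0),  0 ≐ 0,  one ≐ one.
Bind Y2 := h(3,3,0); substituting into the one remaining equation that mentions Y2 gives: plus(plus(h(h(3,3,0),plus(false,h(h(3,3,0),h(3,3,0),b)),b),Y),a) ≐ plus(plus(S,plus(h(plus(S,3),plus(S,3),a),h(3,3,0))),a). Substituting into the earlier binding gives Y1 := plus(false,h(h(3,3,0),h(3,3,0),b)).
Delete trivial equation 0 ≐ 0.
Delete trivial equation one ≐ one.
Decompose plus/2: plus(h(h(3,3,0),plus(false,h(h(3,3,0),h(3,3,0),b)),b),Y) ≐ plus(S,plus(h(plus(S,3),plus(S,3),a),h(3,3,0))),  a ≐ a.
Decompose plus/2: h(h(3,3,0),plus(false,h(h(3,3,0),h(3,3,0),b)),b) ≐ S,  Y ≐ plus(h(plus(S,3),plus(S,3),a),h(3,3,0)).
Bind S := h(h(3,3,0),plus(false,h(h(3,3,0),h(3,3,0),b)),b); substituting into the one remaining equation that mentions S gives: Y ≐ plus(h(plus(h(h(3,3,0),plus(false,h(h(3,3,0),h(3,3,0),b)),b),3),plus(h(h(3,3,0),plus(false,h(h(3,3,0),h(3,3,0),b)),b),3),a),h(3,3,0)). Substituting into the earlier binding gives Q := plus(h(h(3,3,0),plus(false,h(h(3,3,0),h(3,3,0),b)),b),3).
Bind Y := plus(h(plus(h(h(3,3,0),plus(false,h(h(3,3,0),h(3,3,0),b)),b),3),plus(h(h(3,3,0),plus(false,h(h(3,3,0),h(3,3,0),b)),b),3),a),h(3,3,0)); no other remaining equation mentions Y.
Delete trivial equation a ≐ a.
MGU = { Y1 -> plus(false,h(h(3,3,0),h(3,3,0),b)), Q -> plus(h(h(3,3,0),plus(false,h(h(3,3,0),h(3,3,0),b)),b),3), Y2 -> h(3,3,0), S -> h(h(3,3,0),plus(false,h(h(3,3,0),h(3,3,0),b)),b), Y -> plus(h(plus(h(h(3,3,0),plus(false,h(h(3,3,0),h(3,3,0),b)),b),3),plus(h(h(3,3,0),plus(false,h(h(3,3,0),h(3,3,0),b)),b),3),a),h(3,3,0)) }, so Q -> plus(h(h(3,3,0),plus(false,h(h(3,3,0),h(3,3,0),b)),b),3).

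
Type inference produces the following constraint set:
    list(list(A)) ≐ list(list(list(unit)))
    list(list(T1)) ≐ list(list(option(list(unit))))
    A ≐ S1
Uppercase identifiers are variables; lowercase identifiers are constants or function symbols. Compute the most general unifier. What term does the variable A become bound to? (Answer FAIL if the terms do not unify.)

Decompose list/1: list(A) ≐ list(list(unit)).
Decompose list/1: A ≐ list(unit).
Bind A := list(unit); substituting into the one remaining equation that mentions A gives: list(unit) ≐ S1.
Decompose list/1: list(T1) ≐ list(option(list(unit))).
Decompose list/1: T1 ≐ option(list(unit)).
Bind T1 := option(list(unit)); no other remaining equation mentions T1.
Bind S1 := list(unit).
MGU = { A := list(unit), T1 := option(list(unit)), S1 := list(unit) }, so A := list(unit).

list(unit)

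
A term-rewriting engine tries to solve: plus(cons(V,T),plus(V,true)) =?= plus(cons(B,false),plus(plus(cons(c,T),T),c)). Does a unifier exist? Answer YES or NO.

Decompose plus/2: cons(V,T) =?= cons(B,false),  plus(V,true) =?= plus(plus(cons(c,T),T),c).
Decompose cons/2: V =?= B,  T =?= false.
Bind V := B; substituting into the one remaining equation that mentions V gives: plus(B,true) =?= plus(plus(cons(c,T),T),c).
Bind T := false; substituting into the remaining equation gives: plus(B,true) =?= plus(plus(cons(c,false),false),c).
Decompose plus/2: B =?= plus(cons(c,false),false),  true =?= c.
Bind B := plus(cons(c,false),false); no other remaining equation mentions B. Substituting into the earlier binding gives V := plus(cons(c,false),false).
Clash: constants true and c differ; no unifier exists.

NO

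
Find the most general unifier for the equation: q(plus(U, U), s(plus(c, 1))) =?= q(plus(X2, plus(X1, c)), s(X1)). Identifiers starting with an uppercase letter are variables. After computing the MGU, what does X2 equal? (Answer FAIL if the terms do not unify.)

plus(plus(c, 1), c)

Decompose q/2: plus(U, U) =?= plus(X2, plus(X1, c)),  s(plus(c, 1)) =?= s(X1).
Decompose plus/2: U =?= X2,  U =?= plus(X1, c).
Bind U := X2; substituting into the one remaining equation that mentions U gives: X2 =?= plus(X1, c).
Bind X2 := plus(X1, c); no other remaining equation mentions X2. Substituting into the earlier binding gives U := plus(X1, c).
Decompose s/1: plus(c, 1) =?= X1.
Bind X1 := plus(c, 1). Substituting into the earlier bindings gives U := plus(plus(c, 1), c), X2 := plus(plus(c, 1), c).
MGU = { U := plus(plus(c, 1), c), X2 := plus(plus(c, 1), c), X1 := plus(c, 1) }, so X2 := plus(plus(c, 1), c).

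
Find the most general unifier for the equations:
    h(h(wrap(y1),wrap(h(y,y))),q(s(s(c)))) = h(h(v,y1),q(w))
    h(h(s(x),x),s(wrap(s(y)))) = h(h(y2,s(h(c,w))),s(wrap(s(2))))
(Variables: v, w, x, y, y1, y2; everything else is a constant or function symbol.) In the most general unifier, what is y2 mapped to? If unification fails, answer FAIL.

s(s(h(c,s(s(c)))))

Decompose h/2: h(wrap(y1),wrap(h(y,y))) = h(v,y1),  q(s(s(c))) = q(w).
Decompose h/2: wrap(y1) = v,  wrap(h(y,y)) = y1.
Bind v := wrap(y1); no other remaining equation mentions v.
Bind y1 := wrap(h(y,y)); no other remaining equation mentions y1. Substituting into the earlier binding gives v := wrap(wrap(h(y,y))).
Decompose q/1: s(s(c)) = w.
Bind w := s(s(c)); substituting into the remaining equation gives: h(h(s(x),x),s(wrap(s(y)))) = h(h(y2,s(h(c,s(s(c))))),s(wrap(s(2)))).
Decompose h/2: h(s(x),x) = h(y2,s(h(c,s(s(c))))),  s(wrap(s(y))) = s(wrap(s(2))).
Decompose h/2: s(x) = y2,  x = s(h(c,s(s(c)))).
Bind y2 := s(x); no other remaining equation mentions y2.
Bind x := s(h(c,s(s(c)))); no other remaining equation mentions x. Substituting into the earlier binding gives y2 := s(s(h(c,s(s(c))))).
Decompose s/1: wrap(s(y)) = wrap(s(2)).
Decompose wrap/1: s(y) = s(2).
Decompose s/1: y = 2.
Bind y := 2. Substituting into the earlier bindings gives v := wrap(wrap(h(2,2))), y1 := wrap(h(2,2)).
MGU = { v := wrap(wrap(h(2,2))), y1 := wrap(h(2,2)), w := s(s(c)), y2 := s(s(h(c,s(s(c))))), x := s(h(c,s(s(c)))), y := 2 }, so y2 := s(s(h(c,s(s(c))))).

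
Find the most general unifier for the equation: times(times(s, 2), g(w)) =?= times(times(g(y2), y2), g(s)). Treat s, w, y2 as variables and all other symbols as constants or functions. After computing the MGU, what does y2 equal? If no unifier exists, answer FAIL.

2

Decompose times/2: times(s, 2) =?= times(g(y2), y2),  g(w) =?= g(s).
Decompose times/2: s =?= g(y2),  2 =?= y2.
Bind s := g(y2); substituting into the one remaining equation that mentions s gives: g(w) =?= g(g(y2)).
Bind y2 := 2; substituting into the remaining equation gives: g(w) =?= g(g(2)). Substituting into the earlier binding gives s := g(2).
Decompose g/1: w =?= g(2).
Bind w := g(2).
MGU = { s := g(2), y2 := 2, w := g(2) }, so y2 := 2.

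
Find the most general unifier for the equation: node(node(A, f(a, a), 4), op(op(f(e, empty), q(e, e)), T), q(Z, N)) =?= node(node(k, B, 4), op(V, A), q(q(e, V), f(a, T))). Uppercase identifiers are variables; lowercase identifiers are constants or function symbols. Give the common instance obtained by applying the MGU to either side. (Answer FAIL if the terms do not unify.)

node(node(k, f(a, a), 4), op(op(f(e, empty), q(e, e)), k), q(q(e, op(f(e, empty), q(e, e))), f(a, k)))

Decompose node/3: node(A, f(a, a), 4) =?= node(k, B, 4),  op(op(f(e, empty), q(e, e)), T) =?= op(V, A),  q(Z, N) =?= q(q(e, V), f(a, T)).
Decompose node/3: A =?= k,  f(a, a) =?= B,  4 =?= 4.
Bind A := k; substituting into the one remaining equation that mentions A gives: op(op(f(e, empty), q(e, e)), T) =?= op(V, k).
Bind B := f(a, a); no other remaining equation mentions B.
Delete trivial equation 4 =?= 4.
Decompose op/2: op(f(e, empty), q(e, e)) =?= V,  T =?= k.
Bind V := op(f(e, empty), q(e, e)); substituting into the one remaining equation that mentions V gives: q(Z, N) =?= q(q(e, op(f(e, empty), q(e, e))), f(a, T)).
Bind T := k; substituting into the remaining equation gives: q(Z, N) =?= q(q(e, op(f(e, empty), q(e, e))), f(a, k)).
Decompose q/2: Z =?= q(e, op(f(e, empty), q(e, e))),  N =?= f(a, k).
Bind Z := q(e, op(f(e, empty), q(e, e))); no other remaining equation mentions Z.
Bind N := f(a, k).
Applying the MGU to either side gives node(node(k, f(a, a), 4), op(op(f(e, empty), q(e, e)), k), q(q(e, op(f(e, empty), q(e, e))), f(a, k))).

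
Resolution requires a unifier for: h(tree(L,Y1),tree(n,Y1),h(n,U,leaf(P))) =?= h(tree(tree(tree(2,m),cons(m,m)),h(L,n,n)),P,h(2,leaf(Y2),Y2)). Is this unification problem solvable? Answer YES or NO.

Decompose h/3: tree(L,Y1) =?= tree(tree(tree(2,m),cons(m,m)),h(L,n,n)),  tree(n,Y1) =?= P,  h(n,U,leaf(P)) =?= h(2,leaf(Y2),Y2).
Decompose tree/2: L =?= tree(tree(2,m),cons(m,m)),  Y1 =?= h(L,n,n).
Bind L := tree(tree(2,m),cons(m,m)); substituting into the one remaining equation that mentions L gives: Y1 =?= h(tree(tree(2,m),cons(m,m)),n,n).
Bind Y1 := h(tree(tree(2,m),cons(m,m)),n,n); substituting into the one remaining equation that mentions Y1 gives: tree(n,h(tree(tree(2,m),cons(m,m)),n,n)) =?= P.
Bind P := tree(n,h(tree(tree(2,m),cons(m,m)),n,n)); substituting into the remaining equation gives: h(n,U,leaf(tree(n,h(tree(tree(2,m),cons(m,m)),n,n)))) =?= h(2,leaf(Y2),Y2).
Decompose h/3: n =?= 2,  U =?= leaf(Y2),  leaf(tree(n,h(tree(tree(2,m),cons(m,m)),n,n))) =?= Y2.
Clash: constants n and 2 differ; no unifier exists.

NO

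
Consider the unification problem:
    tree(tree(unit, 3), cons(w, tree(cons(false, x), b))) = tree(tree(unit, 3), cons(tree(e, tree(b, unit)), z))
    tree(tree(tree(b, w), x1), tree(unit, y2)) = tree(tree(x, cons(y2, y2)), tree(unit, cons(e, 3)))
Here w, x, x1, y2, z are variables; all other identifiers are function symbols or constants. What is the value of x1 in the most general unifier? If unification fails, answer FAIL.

Decompose tree/2: tree(unit, 3) = tree(unit, 3),  cons(w, tree(cons(false, x), b)) = cons(tree(e, tree(b, unit)), z).
Delete trivial equation tree(unit, 3) = tree(unit, 3).
Decompose cons/2: w = tree(e, tree(b, unit)),  tree(cons(false, x), b) = z.
Bind w := tree(e, tree(b, unit)); substituting into the one remaining equation that mentions w gives: tree(tree(tree(b, tree(e, tree(b, unit))), x1), tree(unit, y2)) = tree(tree(x, cons(y2, y2)), tree(unit, cons(e, 3))).
Bind z := tree(cons(false, x), b); no other remaining equation mentions z.
Decompose tree/2: tree(tree(b, tree(e, tree(b, unit))), x1) = tree(x, cons(y2, y2)),  tree(unit, y2) = tree(unit, cons(e, 3)).
Decompose tree/2: tree(b, tree(e, tree(b, unit))) = x,  x1 = cons(y2, y2).
Bind x := tree(b, tree(e, tree(b, unit))); no other remaining equation mentions x. Substituting into the earlier binding gives z := tree(cons(false, tree(b, tree(e, tree(b, unit)))), b).
Bind x1 := cons(y2, y2); no other remaining equation mentions x1.
Decompose tree/2: unit = unit,  y2 = cons(e, 3).
Delete trivial equation unit = unit.
Bind y2 := cons(e, 3). Substituting into the earlier binding gives x1 := cons(cons(e, 3), cons(e, 3)).
MGU = { w ↦ tree(e, tree(b, unit)), z ↦ tree(cons(false, tree(b, tree(e, tree(b, unit)))), b), x ↦ tree(b, tree(e, tree(b, unit))), x1 ↦ cons(cons(e, 3), cons(e, 3)), y2 ↦ cons(e, 3) }, so x1 ↦ cons(cons(e, 3), cons(e, 3)).

cons(cons(e, 3), cons(e, 3))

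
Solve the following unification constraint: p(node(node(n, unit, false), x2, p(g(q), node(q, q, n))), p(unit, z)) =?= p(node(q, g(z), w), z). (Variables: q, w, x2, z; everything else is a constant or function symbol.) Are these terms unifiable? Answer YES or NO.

Decompose p/2: node(node(n, unit, false), x2, p(g(q), node(q, q, n))) =?= node(q, g(z), w),  p(unit, z) =?= z.
Decompose node/3: node(n, unit, false) =?= q,  x2 =?= g(z),  p(g(q), node(q, q, n)) =?= w.
Bind q := node(n, unit, false); substituting into the one remaining equation that mentions q gives: p(g(node(n, unit, false)), node(node(n, unit, false), node(n, unit, false), n)) =?= w.
Bind x2 := g(z); no other remaining equation mentions x2.
Bind w := p(g(node(n, unit, false)), node(node(n, unit, false), node(n, unit, false), n)); no other remaining equation mentions w.
Occurs check fails: z occurs in p(unit, z); the equation z =?= p(unit, z) has no finite solution.

NO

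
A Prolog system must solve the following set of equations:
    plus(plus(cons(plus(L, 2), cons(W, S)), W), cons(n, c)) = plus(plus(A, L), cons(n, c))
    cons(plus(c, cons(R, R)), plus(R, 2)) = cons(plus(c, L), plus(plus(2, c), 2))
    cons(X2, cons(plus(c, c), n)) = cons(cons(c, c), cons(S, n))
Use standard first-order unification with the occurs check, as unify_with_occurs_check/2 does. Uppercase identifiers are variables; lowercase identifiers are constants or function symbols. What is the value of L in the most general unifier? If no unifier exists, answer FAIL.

cons(plus(2, c), plus(2, c))

Decompose plus/2: plus(cons(plus(L, 2), cons(W, S)), W) = plus(A, L),  cons(n, c) = cons(n, c).
Decompose plus/2: cons(plus(L, 2), cons(W, S)) = A,  W = L.
Bind A := cons(plus(L, 2), cons(W, S)); no other remaining equation mentions A.
Bind W := L; no other remaining equation mentions W. Substituting into the earlier binding gives A := cons(plus(L, 2), cons(L, S)).
Delete trivial equation cons(n, c) = cons(n, c).
Decompose cons/2: plus(c, cons(R, R)) = plus(c, L),  plus(R, 2) = plus(plus(2, c), 2).
Decompose plus/2: c = c,  cons(R, R) = L.
Delete trivial equation c = c.
Bind L := cons(R, R); no other remaining equation mentions L. Substituting into the earlier bindings gives A := cons(plus(cons(R, R), 2), cons(cons(R, R), S)), W := cons(R, R).
Decompose plus/2: R = plus(2, c),  2 = 2.
Bind R := plus(2, c); no other remaining equation mentions R. Substituting into the earlier bindings gives A := cons(plus(cons(plus(2, c), plus(2, c)), 2), cons(cons(plus(2, c), plus(2, c)), S)), W := cons(plus(2, c), plus(2, c)), L := cons(plus(2, c), plus(2, c)).
Delete trivial equation 2 = 2.
Decompose cons/2: X2 = cons(c, c),  cons(plus(c, c), n) = cons(S, n).
Bind X2 := cons(c, c); no other remaining equation mentions X2.
Decompose cons/2: plus(c, c) = S,  n = n.
Bind S := plus(c, c); no other remaining equation mentions S. Substituting into the earlier binding gives A := cons(plus(cons(plus(2, c), plus(2, c)), 2), cons(cons(plus(2, c), plus(2, c)), plus(c, c))).
Delete trivial equation n = n.
MGU = { A -> cons(plus(cons(plus(2, c), plus(2, c)), 2), cons(cons(plus(2, c), plus(2, c)), plus(c, c))), W -> cons(plus(2, c), plus(2, c)), L -> cons(plus(2, c), plus(2, c)), R -> plus(2, c), X2 -> cons(c, c), S -> plus(c, c) }, so L -> cons(plus(2, c), plus(2, c)).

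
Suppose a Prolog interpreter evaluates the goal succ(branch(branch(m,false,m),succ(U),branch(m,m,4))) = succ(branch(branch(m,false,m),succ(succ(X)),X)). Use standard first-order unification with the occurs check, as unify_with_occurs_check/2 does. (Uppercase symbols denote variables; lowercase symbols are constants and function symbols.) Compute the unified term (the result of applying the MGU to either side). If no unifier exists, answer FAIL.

succ(branch(branch(m,false,m),succ(succ(branch(m,m,4))),branch(m,m,4)))

Decompose succ/1: branch(branch(m,false,m),succ(U),branch(m,m,4)) = branch(branch(m,false,m),succ(succ(X)),X).
Decompose branch/3: branch(m,false,m) = branch(m,false,m),  succ(U) = succ(succ(X)),  branch(m,m,4) = X.
Delete trivial equation branch(m,false,m) = branch(m,false,m).
Decompose succ/1: U = succ(X).
Bind U := succ(X); no other remaining equation mentions U.
Bind X := branch(m,m,4). Substituting into the earlier binding gives U := succ(branch(m,m,4)).
Applying the MGU to either side gives succ(branch(branch(m,false,m),succ(succ(branch(m,m,4))),branch(m,m,4))).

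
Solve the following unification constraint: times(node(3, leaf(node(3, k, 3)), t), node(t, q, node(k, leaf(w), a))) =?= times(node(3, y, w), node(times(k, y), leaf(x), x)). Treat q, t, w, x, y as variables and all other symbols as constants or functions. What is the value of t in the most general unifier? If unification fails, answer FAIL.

times(k, leaf(node(3, k, 3)))

Decompose times/2: node(3, leaf(node(3, k, 3)), t) =?= node(3, y, w),  node(t, q, node(k, leaf(w), a)) =?= node(times(k, y), leaf(x), x).
Decompose node/3: 3 =?= 3,  leaf(node(3, k, 3)) =?= y,  t =?= w.
Delete trivial equation 3 =?= 3.
Bind y := leaf(node(3, k, 3)); substituting into the one remaining equation that mentions y gives: node(t, q, node(k, leaf(w), a)) =?= node(times(k, leaf(node(3, k, 3))), leaf(x), x).
Bind t := w; substituting into the remaining equation gives: node(w, q, node(k, leaf(w), a)) =?= node(times(k, leaf(node(3, k, 3))), leaf(x), x).
Decompose node/3: w =?= times(k, leaf(node(3, k, 3))),  q =?= leaf(x),  node(k, leaf(w), a) =?= x.
Bind w := times(k, leaf(node(3, k, 3))); substituting into the one remaining equation that mentions w gives: node(k, leaf(times(k, leaf(node(3, k, 3)))), a) =?= x. Substituting into the earlier binding gives t := times(k, leaf(node(3, k, 3))).
Bind q := leaf(x); no other remaining equation mentions q.
Bind x := node(k, leaf(times(k, leaf(node(3, k, 3)))), a). Substituting into the earlier binding gives q := leaf(node(k, leaf(times(k, leaf(node(3, k, 3)))), a)).
MGU = { y -> leaf(node(3, k, 3)), t -> times(k, leaf(node(3, k, 3))), w -> times(k, leaf(node(3, k, 3))), q -> leaf(node(k, leaf(times(k, leaf(node(3, k, 3)))), a)), x -> node(k, leaf(times(k, leaf(node(3, k, 3)))), a) }, so t -> times(k, leaf(node(3, k, 3))).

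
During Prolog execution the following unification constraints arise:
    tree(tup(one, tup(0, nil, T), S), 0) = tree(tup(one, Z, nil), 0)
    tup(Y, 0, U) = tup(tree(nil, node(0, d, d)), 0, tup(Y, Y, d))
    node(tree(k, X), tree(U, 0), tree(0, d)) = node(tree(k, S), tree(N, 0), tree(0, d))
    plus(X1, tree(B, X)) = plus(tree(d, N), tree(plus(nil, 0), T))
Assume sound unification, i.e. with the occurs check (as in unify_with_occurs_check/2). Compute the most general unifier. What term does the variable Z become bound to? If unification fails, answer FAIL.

Decompose tree/2: tup(one, tup(0, nil, T), S) = tup(one, Z, nil),  0 = 0.
Decompose tup/3: one = one,  tup(0, nil, T) = Z,  S = nil.
Delete trivial equation one = one.
Bind Z := tup(0, nil, T); no other remaining equation mentions Z.
Bind S := nil; substituting into the one remaining equation that mentions S gives: node(tree(k, X), tree(U, 0), tree(0, d)) = node(tree(k, nil), tree(N, 0), tree(0, d)).
Delete trivial equation 0 = 0.
Decompose tup/3: Y = tree(nil, node(0, d, d)),  0 = 0,  U = tup(Y, Y, d).
Bind Y := tree(nil, node(0, d, d)); substituting into the one remaining equation that mentions Y gives: U = tup(tree(nil, node(0, d, d)), tree(nil, node(0, d, d)), d).
Delete trivial equation 0 = 0.
Bind U := tup(tree(nil, node(0, d, d)), tree(nil, node(0, d, d)), d); substituting into the one remaining equation that mentions U gives: node(tree(k, X), tree(tup(tree(nil, node(0, d, d)), tree(nil, node(0, d, d)), d), 0), tree(0, d)) = node(tree(k, nil), tree(N, 0), tree(0, d)).
Decompose node/3: tree(k, X) = tree(k, nil),  tree(tup(tree(nil, node(0, d, d)), tree(nil, node(0, d, d)), d), 0) = tree(N, 0),  tree(0, d) = tree(0, d).
Decompose tree/2: k = k,  X = nil.
Delete trivial equation k = k.
Bind X := nil; substituting into the one remaining equation that mentions X gives: plus(X1, tree(B, nil)) = plus(tree(d, N), tree(plus(nil, 0), T)).
Decompose tree/2: tup(tree(nil, node(0, d, d)), tree(nil, node(0, d, d)), d) = N,  0 = 0.
Bind N := tup(tree(nil, node(0, d, d)), tree(nil, node(0, d, d)), d); substituting into the one remaining equation that mentions N gives: plus(X1, tree(B, nil)) = plus(tree(d, tup(tree(nil, node(0, d, d)), tree(nil, node(0, d, d)), d)), tree(plus(nil, 0), T)).
Delete trivial equation 0 = 0.
Delete trivial equation tree(0, d) = tree(0, d).
Decompose plus/2: X1 = tree(d, tup(tree(nil, node(0, d, d)), tree(nil, node(0, d, d)), d)),  tree(B, nil) = tree(plus(nil, 0), T).
Bind X1 := tree(d, tup(tree(nil, node(0, d, d)), tree(nil, node(0, d, d)), d)); no other remaining equation mentions X1.
Decompose tree/2: B = plus(nil, 0),  nil = T.
Bind B := plus(nil, 0); no other remaining equation mentions B.
Bind T := nil. Substituting into the earlier binding gives Z := tup(0, nil, nil).
MGU = { Z ↦ tup(0, nil, nil), S ↦ nil, Y ↦ tree(nil, node(0, d, d)), U ↦ tup(tree(nil, node(0, d, d)), tree(nil, node(0, d, d)), d), X ↦ nil, N ↦ tup(tree(nil, node(0, d, d)), tree(nil, node(0, d, d)), d), X1 ↦ tree(d, tup(tree(nil, node(0, d, d)), tree(nil, node(0, d, d)), d)), B ↦ plus(nil, 0), T ↦ nil }, so Z ↦ tup(0, nil, nil).

tup(0, nil, nil)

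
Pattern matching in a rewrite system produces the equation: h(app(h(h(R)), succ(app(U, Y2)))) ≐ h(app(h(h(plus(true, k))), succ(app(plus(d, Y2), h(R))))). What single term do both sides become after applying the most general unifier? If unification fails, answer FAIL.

Decompose h/1: app(h(h(R)), succ(app(U, Y2))) ≐ app(h(h(plus(true, k))), succ(app(plus(d, Y2), h(R)))).
Decompose app/2: h(h(R)) ≐ h(h(plus(true, k))),  succ(app(U, Y2)) ≐ succ(app(plus(d, Y2), h(R))).
Decompose h/1: h(R) ≐ h(plus(true, k)).
Decompose h/1: R ≐ plus(true, k).
Bind R := plus(true, k); substituting into the remaining equation gives: succ(app(U, Y2)) ≐ succ(app(plus(d, Y2), h(plus(true, k)))).
Decompose succ/1: app(U, Y2) ≐ app(plus(d, Y2), h(plus(true, k))).
Decompose app/2: U ≐ plus(d, Y2),  Y2 ≐ h(plus(true, k)).
Bind U := plus(d, Y2); no other remaining equation mentions U.
Bind Y2 := h(plus(true, k)). Substituting into the earlier binding gives U := plus(d, h(plus(true, k))).
Applying the MGU to either side gives h(app(h(h(plus(true, k))), succ(app(plus(d, h(plus(true, k))), h(plus(true, k)))))).

h(app(h(h(plus(true, k))), succ(app(plus(d, h(plus(true, k))), h(plus(true, k))))))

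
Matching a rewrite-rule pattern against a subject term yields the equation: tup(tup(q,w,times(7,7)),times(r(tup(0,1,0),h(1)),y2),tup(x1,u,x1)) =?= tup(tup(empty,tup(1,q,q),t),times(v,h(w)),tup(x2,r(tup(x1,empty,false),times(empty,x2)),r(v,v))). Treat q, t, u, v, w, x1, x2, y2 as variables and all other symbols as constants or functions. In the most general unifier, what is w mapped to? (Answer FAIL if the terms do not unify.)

Decompose tup/3: tup(q,w,times(7,7)) =?= tup(empty,tup(1,q,q),t),  times(r(tup(0,1,0),h(1)),y2) =?= times(v,h(w)),  tup(x1,u,x1) =?= tup(x2,r(tup(x1,empty,false),times(empty,x2)),r(v,v)).
Decompose tup/3: q =?= empty,  w =?= tup(1,q,q),  times(7,7) =?= t.
Bind q := empty; substituting into the one remaining equation that mentions q gives: w =?= tup(1,empty,empty).
Bind w := tup(1,empty,empty); substituting into the one remaining equation that mentions w gives: times(r(tup(0,1,0),h(1)),y2) =?= times(v,h(tup(1,empty,empty))).
Bind t := times(7,7); no other remaining equation mentions t.
Decompose times/2: r(tup(0,1,0),h(1)) =?= v,  y2 =?= h(tup(1,empty,empty)).
Bind v := r(tup(0,1,0),h(1)); substituting into the one remaining equation that mentions v gives: tup(x1,u,x1) =?= tup(x2,r(tup(x1,empty,false),times(empty,x2)),r(r(tup(0,1,0),h(1)),r(tup(0,1,0),h(1)))).
Bind y2 := h(tup(1,empty,empty)); no other remaining equation mentions y2.
Decompose tup/3: x1 =?= x2,  u =?= r(tup(x1,empty,false),times(empty,x2)),  x1 =?= r(r(tup(0,1,0),h(1)),r(tup(0,1,0),h(1))).
Bind x1 := x2; substituting into the remaining equations gives: u =?= r(tup(x2,empty,false),times(empty,x2)),  x2 =?= r(r(tup(0,1,0),h(1)),r(tup(0,1,0),h(1))).
Bind u := r(tup(x2,empty,false),times(empty,x2)); no other remaining equation mentions u.
Bind x2 := r(r(tup(0,1,0),h(1)),r(tup(0,1,0),h(1))). Substituting into the earlier bindings gives x1 := r(r(tup(0,1,0),h(1)),r(tup(0,1,0),h(1))), u := r(tup(r(r(tup(0,1,0),h(1)),r(tup(0,1,0),h(1))),empty,false),times(empty,r(r(tup(0,1,0),h(1)),r(tup(0,1,0),h(1))))).
MGU = { q := empty, w := tup(1,empty,empty), t := times(7,7), v := r(tup(0,1,0),h(1)), y2 := h(tup(1,empty,empty)), x1 := r(r(tup(0,1,0),h(1)),r(tup(0,1,0),h(1))), u := r(tup(r(r(tup(0,1,0),h(1)),r(tup(0,1,0),h(1))),empty,false),times(empty,r(r(tup(0,1,0),h(1)),r(tup(0,1,0),h(1))))), x2 := r(r(tup(0,1,0),h(1)),r(tup(0,1,0),h(1))) }, so w := tup(1,empty,empty).

tup(1,empty,empty)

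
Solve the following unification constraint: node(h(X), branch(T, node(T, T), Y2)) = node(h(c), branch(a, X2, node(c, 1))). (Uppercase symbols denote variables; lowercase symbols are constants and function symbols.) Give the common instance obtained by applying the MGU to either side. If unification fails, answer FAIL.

node(h(c), branch(a, node(a, a), node(c, 1)))

Decompose node/2: h(X) = h(c),  branch(T, node(T, T), Y2) = branch(a, X2, node(c, 1)).
Decompose h/1: X = c.
Bind X := c; no other remaining equation mentions X.
Decompose branch/3: T = a,  node(T, T) = X2,  Y2 = node(c, 1).
Bind T := a; substituting into the one remaining equation that mentions T gives: node(a, a) = X2.
Bind X2 := node(a, a); no other remaining equation mentions X2.
Bind Y2 := node(c, 1).
Applying the MGU to either side gives node(h(c), branch(a, node(a, a), node(c, 1))).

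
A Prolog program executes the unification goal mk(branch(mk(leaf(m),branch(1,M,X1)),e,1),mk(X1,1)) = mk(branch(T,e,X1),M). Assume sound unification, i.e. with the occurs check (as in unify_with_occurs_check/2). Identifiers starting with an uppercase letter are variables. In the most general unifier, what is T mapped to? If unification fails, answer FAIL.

mk(leaf(m),branch(1,mk(1,1),1))

Decompose mk/2: branch(mk(leaf(m),branch(1,M,X1)),e,1) = branch(T,e,X1),  mk(X1,1) = M.
Decompose branch/3: mk(leaf(m),branch(1,M,X1)) = T,  e = e,  1 = X1.
Bind T := mk(leaf(m),branch(1,M,X1)); no other remaining equation mentions T.
Delete trivial equation e = e.
Bind X1 := 1; substituting into the remaining equation gives: mk(1,1) = M. Substituting into the earlier binding gives T := mk(leaf(m),branch(1,M,1)).
Bind M := mk(1,1). Substituting into the earlier binding gives T := mk(leaf(m),branch(1,mk(1,1),1)).
MGU = { T = mk(leaf(m),branch(1,mk(1,1),1)), X1 = 1, M = mk(1,1) }, so T = mk(leaf(m),branch(1,mk(1,1),1)).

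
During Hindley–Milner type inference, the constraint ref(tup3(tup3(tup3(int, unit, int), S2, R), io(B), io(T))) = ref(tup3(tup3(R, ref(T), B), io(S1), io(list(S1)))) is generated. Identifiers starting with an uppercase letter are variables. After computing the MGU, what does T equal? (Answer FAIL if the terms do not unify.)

Decompose ref/1: tup3(tup3(tup3(int, unit, int), S2, R), io(B), io(T)) = tup3(tup3(R, ref(T), B), io(S1), io(list(S1))).
Decompose tup3/3: tup3(tup3(int, unit, int), S2, R) = tup3(R, ref(T), B),  io(B) = io(S1),  io(T) = io(list(S1)).
Decompose tup3/3: tup3(int, unit, int) = R,  S2 = ref(T),  R = B.
Bind R := tup3(int, unit, int); substituting into the one remaining equation that mentions R gives: tup3(int, unit, int) = B.
Bind S2 := ref(T); no other remaining equation mentions S2.
Bind B := tup3(int, unit, int); substituting into the one remaining equation that mentions B gives: io(tup3(int, unit, int)) = io(S1).
Decompose io/1: tup3(int, unit, int) = S1.
Bind S1 := tup3(int, unit, int); substituting into the remaining equation gives: io(T) = io(list(tup3(int, unit, int))).
Decompose io/1: T = list(tup3(int, unit, int)).
Bind T := list(tup3(int, unit, int)). Substituting into the earlier binding gives S2 := ref(list(tup3(int, unit, int))).
MGU = { R ↦ tup3(int, unit, int), S2 ↦ ref(list(tup3(int, unit, int))), B ↦ tup3(int, unit, int), S1 ↦ tup3(int, unit, int), T ↦ list(tup3(int, unit, int)) }, so T ↦ list(tup3(int, unit, int)).

list(tup3(int, unit, int))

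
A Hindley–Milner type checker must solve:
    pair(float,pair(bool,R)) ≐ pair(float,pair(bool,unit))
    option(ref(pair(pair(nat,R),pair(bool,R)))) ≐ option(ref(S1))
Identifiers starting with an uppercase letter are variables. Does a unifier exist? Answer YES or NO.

YES

Decompose pair/2: float ≐ float,  pair(bool,R) ≐ pair(bool,unit).
Delete trivial equation float ≐ float.
Decompose pair/2: bool ≐ bool,  R ≐ unit.
Delete trivial equation bool ≐ bool.
Bind R := unit; substituting into the remaining equation gives: option(ref(pair(pair(nat,unit),pair(bool,unit)))) ≐ option(ref(S1)).
Decompose option/1: ref(pair(pair(nat,unit),pair(bool,unit))) ≐ ref(S1).
Decompose ref/1: pair(pair(nat,unit),pair(bool,unit)) ≐ S1.
Bind S1 := pair(pair(nat,unit),pair(bool,unit)).
No equations remain and no clash or occurs-check failure arose, so a unifier exists.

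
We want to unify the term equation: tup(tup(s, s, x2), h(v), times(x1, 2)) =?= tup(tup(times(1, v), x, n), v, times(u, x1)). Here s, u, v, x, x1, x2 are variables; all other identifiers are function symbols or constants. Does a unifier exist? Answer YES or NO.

Decompose tup/3: tup(s, s, x2) =?= tup(times(1, v), x, n),  h(v) =?= v,  times(x1, 2) =?= times(u, x1).
Decompose tup/3: s =?= times(1, v),  s =?= x,  x2 =?= n.
Bind s := times(1, v); substituting into the one remaining equation that mentions s gives: times(1, v) =?= x.
Bind x := times(1, v); no other remaining equation mentions x.
Bind x2 := n; no other remaining equation mentions x2.
Occurs check fails: v occurs in h(v); the equation v =?= h(v) has no finite solution.

NO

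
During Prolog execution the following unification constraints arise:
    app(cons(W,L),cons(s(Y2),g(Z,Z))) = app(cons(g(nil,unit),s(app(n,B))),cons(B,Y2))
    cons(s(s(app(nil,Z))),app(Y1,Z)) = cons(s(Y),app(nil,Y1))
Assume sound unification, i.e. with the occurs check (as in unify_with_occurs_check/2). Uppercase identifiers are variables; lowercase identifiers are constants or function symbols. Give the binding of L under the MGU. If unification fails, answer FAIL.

s(app(n,s(g(nil,nil))))

Decompose app/2: cons(W,L) = cons(g(nil,unit),s(app(n,B))),  cons(s(Y2),g(Z,Z)) = cons(B,Y2).
Decompose cons/2: W = g(nil,unit),  L = s(app(n,B)).
Bind W := g(nil,unit); no other remaining equation mentions W.
Bind L := s(app(n,B)); no other remaining equation mentions L.
Decompose cons/2: s(Y2) = B,  g(Z,Z) = Y2.
Bind B := s(Y2); no other remaining equation mentions B. Substituting into the earlier binding gives L := s(app(n,s(Y2))).
Bind Y2 := g(Z,Z); no other remaining equation mentions Y2. Substituting into the earlier bindings gives L := s(app(n,s(g(Z,Z)))), B := s(g(Z,Z)).
Decompose cons/2: s(s(app(nil,Z))) = s(Y),  app(Y1,Z) = app(nil,Y1).
Decompose s/1: s(app(nil,Z)) = Y.
Bind Y := s(app(nil,Z)); no other remaining equation mentions Y.
Decompose app/2: Y1 = nil,  Z = Y1.
Bind Y1 := nil; substituting into the remaining equation gives: Z = nil.
Bind Z := nil. Substituting into the earlier bindings gives L := s(app(n,s(g(nil,nil)))), B := s(g(nil,nil)), Y2 := g(nil,nil), Y := s(app(nil,nil)).
MGU = { W -> g(nil,unit), L -> s(app(n,s(g(nil,nil)))), B -> s(g(nil,nil)), Y2 -> g(nil,nil), Y -> s(app(nil,nil)), Y1 -> nil, Z -> nil }, so L -> s(app(n,s(g(nil,nil)))).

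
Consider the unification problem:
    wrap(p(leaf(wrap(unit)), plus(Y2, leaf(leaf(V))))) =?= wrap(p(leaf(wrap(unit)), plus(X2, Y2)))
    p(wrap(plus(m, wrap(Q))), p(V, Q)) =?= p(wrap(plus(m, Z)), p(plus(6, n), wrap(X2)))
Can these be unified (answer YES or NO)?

YES

Decompose wrap/1: p(leaf(wrap(unit)), plus(Y2, leaf(leaf(V)))) =?= p(leaf(wrap(unit)), plus(X2, Y2)).
Decompose p/2: leaf(wrap(unit)) =?= leaf(wrap(unit)),  plus(Y2, leaf(leaf(V))) =?= plus(X2, Y2).
Delete trivial equation leaf(wrap(unit)) =?= leaf(wrap(unit)).
Decompose plus/2: Y2 =?= X2,  leaf(leaf(V)) =?= Y2.
Bind Y2 := X2; substituting into the one remaining equation that mentions Y2 gives: leaf(leaf(V)) =?= X2.
Bind X2 := leaf(leaf(V)); substituting into the remaining equation gives: p(wrap(plus(m, wrap(Q))), p(V, Q)) =?= p(wrap(plus(m, Z)), p(plus(6, n), wrap(leaf(leaf(V))))). Substituting into the earlier binding gives Y2 := leaf(leaf(V)).
Decompose p/2: wrap(plus(m, wrap(Q))) =?= wrap(plus(m, Z)),  p(V, Q) =?= p(plus(6, n), wrap(leaf(leaf(V)))).
Decompose wrap/1: plus(m, wrap(Q)) =?= plus(m, Z).
Decompose plus/2: m =?= m,  wrap(Q) =?= Z.
Delete trivial equation m =?= m.
Bind Z := wrap(Q); no other remaining equation mentions Z.
Decompose p/2: V =?= plus(6, n),  Q =?= wrap(leaf(leaf(V))).
Bind V := plus(6, n); substituting into the remaining equation gives: Q =?= wrap(leaf(leaf(plus(6, n)))). Substituting into the earlier bindings gives Y2 := leaf(leaf(plus(6, n))), X2 := leaf(leaf(plus(6, n))).
Bind Q := wrap(leaf(leaf(plus(6, n)))). Substituting into the earlier binding gives Z := wrap(wrap(leaf(leaf(plus(6, n))))).
No equations remain and no clash or occurs-check failure arose, so a unifier exists.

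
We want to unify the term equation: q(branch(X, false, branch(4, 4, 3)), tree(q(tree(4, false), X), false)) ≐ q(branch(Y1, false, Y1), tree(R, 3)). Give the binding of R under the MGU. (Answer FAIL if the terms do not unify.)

Decompose q/2: branch(X, false, branch(4, 4, 3)) ≐ branch(Y1, false, Y1),  tree(q(tree(4, false), X), false) ≐ tree(R, 3).
Decompose branch/3: X ≐ Y1,  false ≐ false,  branch(4, 4, 3) ≐ Y1.
Bind X := Y1; substituting into the one remaining equation that mentions X gives: tree(q(tree(4, false), Y1), false) ≐ tree(R, 3).
Delete trivial equation false ≐ false.
Bind Y1 := branch(4, 4, 3); substituting into the remaining equation gives: tree(q(tree(4, false), branch(4, 4, 3)), false) ≐ tree(R, 3). Substituting into the earlier binding gives X := branch(4, 4, 3).
Decompose tree/2: q(tree(4, false), branch(4, 4, 3)) ≐ R,  false ≐ 3.
Bind R := q(tree(4, false), branch(4, 4, 3)); no other remaining equation mentions R.
Clash: constants false and 3 differ; no unifier exists.

FAIL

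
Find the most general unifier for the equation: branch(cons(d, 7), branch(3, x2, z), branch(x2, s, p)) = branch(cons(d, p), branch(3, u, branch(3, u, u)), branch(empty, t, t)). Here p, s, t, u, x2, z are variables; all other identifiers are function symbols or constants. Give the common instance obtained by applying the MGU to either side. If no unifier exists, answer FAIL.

branch(cons(d, 7), branch(3, empty, branch(3, empty, empty)), branch(empty, 7, 7))

Decompose branch/3: cons(d, 7) = cons(d, p),  branch(3, x2, z) = branch(3, u, branch(3, u, u)),  branch(x2, s, p) = branch(empty, t, t).
Decompose cons/2: d = d,  7 = p.
Delete trivial equation d = d.
Bind p := 7; substituting into the one remaining equation that mentions p gives: branch(x2, s, 7) = branch(empty, t, t).
Decompose branch/3: 3 = 3,  x2 = u,  z = branch(3, u, u).
Delete trivial equation 3 = 3.
Bind x2 := u; substituting into the one remaining equation that mentions x2 gives: branch(u, s, 7) = branch(empty, t, t).
Bind z := branch(3, u, u); no other remaining equation mentions z.
Decompose branch/3: u = empty,  s = t,  7 = t.
Bind u := empty; no other remaining equation mentions u. Substituting into the earlier bindings gives x2 := empty, z := branch(3, empty, empty).
Bind s := t; no other remaining equation mentions s.
Bind t := 7. Substituting into the earlier binding gives s := 7.
Applying the MGU to either side gives branch(cons(d, 7), branch(3, empty, branch(3, empty, empty)), branch(empty, 7, 7)).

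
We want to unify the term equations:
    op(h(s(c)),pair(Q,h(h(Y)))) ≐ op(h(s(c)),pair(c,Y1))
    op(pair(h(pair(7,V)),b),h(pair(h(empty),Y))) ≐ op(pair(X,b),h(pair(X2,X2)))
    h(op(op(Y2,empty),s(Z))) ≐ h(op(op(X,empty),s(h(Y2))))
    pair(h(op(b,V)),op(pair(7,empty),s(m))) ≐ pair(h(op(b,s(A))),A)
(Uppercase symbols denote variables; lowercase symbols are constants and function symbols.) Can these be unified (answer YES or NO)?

Decompose op/2: h(s(c)) ≐ h(s(c)),  pair(Q,h(h(Y))) ≐ pair(c,Y1).
Delete trivial equation h(s(c)) ≐ h(s(c)).
Decompose pair/2: Q ≐ c,  h(h(Y)) ≐ Y1.
Bind Q := c; no other remaining equation mentions Q.
Bind Y1 := h(h(Y)); no other remaining equation mentions Y1.
Decompose op/2: pair(h(pair(7,V)),b) ≐ pair(X,b),  h(pair(h(empty),Y)) ≐ h(pair(X2,X2)).
Decompose pair/2: h(pair(7,V)) ≐ X,  b ≐ b.
Bind X := h(pair(7,V)); substituting into the one remaining equation that mentions X gives: h(op(op(Y2,empty),s(Z))) ≐ h(op(op(h(pair(7,V)),empty),s(h(Y2)))).
Delete trivial equation b ≐ b.
Decompose h/1: pair(h(empty),Y) ≐ pair(X2,X2).
Decompose pair/2: h(empty) ≐ X2,  Y ≐ X2.
Bind X2 := h(empty); substituting into the one remaining equation that mentions X2 gives: Y ≐ h(empty).
Bind Y := h(empty); no other remaining equation mentions Y. Substituting into the earlier binding gives Y1 := h(h(h(empty))).
Decompose h/1: op(op(Y2,empty),s(Z)) ≐ op(op(h(pair(7,V)),empty),s(h(Y2))).
Decompose op/2: op(Y2,empty) ≐ op(h(pair(7,V)),empty),  s(Z) ≐ s(h(Y2)).
Decompose op/2: Y2 ≐ h(pair(7,V)),  empty ≐ empty.
Bind Y2 := h(pair(7,V)); substituting into the one remaining equation that mentions Y2 gives: s(Z) ≐ s(h(h(pair(7,V)))).
Delete trivial equation empty ≐ empty.
Decompose s/1: Z ≐ h(h(pair(7,V))).
Bind Z := h(h(pair(7,V))); no other remaining equation mentions Z.
Decompose pair/2: h(op(b,V)) ≐ h(op(b,s(A))),  op(pair(7,empty),s(m)) ≐ A.
Decompose h/1: op(b,V) ≐ op(b,s(A)).
Decompose op/2: b ≐ b,  V ≐ s(A).
Delete trivial equation b ≐ b.
Bind V := s(A); no other remaining equation mentions V. Substituting into the earlier bindings gives X := h(pair(7,s(A))), Y2 := h(pair(7,s(A))), Z := h(h(pair(7,s(A)))).
Bind A := op(pair(7,empty),s(m)). Substituting into the earlier bindings gives X := h(pair(7,s(op(pair(7,empty),s(m))))), Y2 := h(pair(7,s(op(pair(7,empty),s(m))))), Z := h(h(pair(7,s(op(pair(7,empty),s(m)))))), V := s(op(pair(7,empty),s(m))).
No equations remain and no clash or occurs-check failure arose, so a unifier exists.

YES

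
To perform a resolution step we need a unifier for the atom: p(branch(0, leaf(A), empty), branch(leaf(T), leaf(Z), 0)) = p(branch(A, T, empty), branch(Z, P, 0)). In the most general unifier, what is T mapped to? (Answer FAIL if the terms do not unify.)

Decompose p/2: branch(0, leaf(A), empty) = branch(A, T, empty),  branch(leaf(T), leaf(Z), 0) = branch(Z, P, 0).
Decompose branch/3: 0 = A,  leaf(A) = T,  empty = empty.
Bind A := 0; substituting into the one remaining equation that mentions A gives: leaf(0) = T.
Bind T := leaf(0); substituting into the one remaining equation that mentions T gives: branch(leaf(leaf(0)), leaf(Z), 0) = branch(Z, P, 0).
Delete trivial equation empty = empty.
Decompose branch/3: leaf(leaf(0)) = Z,  leaf(Z) = P,  0 = 0.
Bind Z := leaf(leaf(0)); substituting into the one remaining equation that mentions Z gives: leaf(leaf(leaf(0))) = P.
Bind P := leaf(leaf(leaf(0))); no other remaining equation mentions P.
Delete trivial equation 0 = 0.
MGU = { A ↦ 0, T ↦ leaf(0), Z ↦ leaf(leaf(0)), P ↦ leaf(leaf(leaf(0))) }, so T ↦ leaf(0).

leaf(0)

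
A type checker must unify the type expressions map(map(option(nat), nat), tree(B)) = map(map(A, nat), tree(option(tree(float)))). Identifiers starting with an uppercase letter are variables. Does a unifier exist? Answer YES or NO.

Decompose map/2: map(option(nat), nat) = map(A, nat),  tree(B) = tree(option(tree(float))).
Decompose map/2: option(nat) = A,  nat = nat.
Bind A := option(nat); no other remaining equation mentions A.
Delete trivial equation nat = nat.
Decompose tree/1: B = option(tree(float)).
Bind B := option(tree(float)).
No equations remain and no clash or occurs-check failure arose, so a unifier exists.

YES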